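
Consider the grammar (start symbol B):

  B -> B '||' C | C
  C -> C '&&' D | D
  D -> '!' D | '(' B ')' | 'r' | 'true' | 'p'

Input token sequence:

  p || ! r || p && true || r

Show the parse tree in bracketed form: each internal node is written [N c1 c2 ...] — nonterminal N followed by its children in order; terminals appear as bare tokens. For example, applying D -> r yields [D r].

B
B || C
B || C || C
B || C || C || C
C || C || C || C
D || C || C || C
p || C || C || C
p || D || C || C
p || ! D || C || C
p || ! r || C || C
p || ! r || C && D || C
p || ! r || D && D || C
p || ! r || p && D || C
p || ! r || p && true || C
p || ! r || p && true || D
p || ! r || p && true || r

[B [B [B [B [C [D p]]] || [C [D ! [D r]]]] || [C [C [D p]] && [D true]]] || [C [D r]]]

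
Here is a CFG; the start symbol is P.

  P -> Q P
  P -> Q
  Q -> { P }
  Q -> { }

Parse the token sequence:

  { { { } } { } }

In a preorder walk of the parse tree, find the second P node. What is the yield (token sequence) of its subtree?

{ { } } { }

[P [Q { [P [Q { [P [Q { }]] }] [P [Q { }]]] }]]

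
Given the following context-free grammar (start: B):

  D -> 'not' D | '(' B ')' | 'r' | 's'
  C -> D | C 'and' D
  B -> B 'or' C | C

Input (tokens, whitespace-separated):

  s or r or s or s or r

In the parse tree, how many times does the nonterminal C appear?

[B [B [B [B [B [C [D s]]] or [C [D r]]] or [C [D s]]] or [C [D s]]] or [C [D r]]]

5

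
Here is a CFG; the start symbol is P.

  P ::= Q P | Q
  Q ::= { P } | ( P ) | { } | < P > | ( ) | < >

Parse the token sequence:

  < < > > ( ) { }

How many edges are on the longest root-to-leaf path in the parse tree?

[P [Q < [P [Q < >]] >] [P [Q ( )] [P [Q { }]]]]

4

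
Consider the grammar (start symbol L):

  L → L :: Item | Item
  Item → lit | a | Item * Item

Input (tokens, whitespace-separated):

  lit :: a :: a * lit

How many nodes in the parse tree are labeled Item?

5

[L [L [L [Item lit]] :: [Item a]] :: [Item [Item a] * [Item lit]]]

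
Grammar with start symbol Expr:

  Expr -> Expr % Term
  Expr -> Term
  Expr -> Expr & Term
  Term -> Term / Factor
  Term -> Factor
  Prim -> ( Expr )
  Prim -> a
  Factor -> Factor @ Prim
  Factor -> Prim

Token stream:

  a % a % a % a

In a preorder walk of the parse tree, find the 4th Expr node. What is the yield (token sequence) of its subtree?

a

[Expr [Expr [Expr [Expr [Term [Factor [Prim a]]]] % [Term [Factor [Prim a]]]] % [Term [Factor [Prim a]]]] % [Term [Factor [Prim a]]]]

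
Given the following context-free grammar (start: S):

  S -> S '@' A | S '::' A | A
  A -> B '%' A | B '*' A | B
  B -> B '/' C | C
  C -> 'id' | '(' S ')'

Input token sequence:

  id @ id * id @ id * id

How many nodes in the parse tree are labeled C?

[S [S [S [A [B [C id]]]] @ [A [B [C id]] * [A [B [C id]]]]] @ [A [B [C id]] * [A [B [C id]]]]]

5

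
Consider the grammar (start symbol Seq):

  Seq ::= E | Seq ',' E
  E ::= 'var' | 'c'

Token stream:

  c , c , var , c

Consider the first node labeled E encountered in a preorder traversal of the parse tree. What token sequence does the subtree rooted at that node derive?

c

[Seq [Seq [Seq [Seq [E c]] , [E c]] , [E var]] , [E c]]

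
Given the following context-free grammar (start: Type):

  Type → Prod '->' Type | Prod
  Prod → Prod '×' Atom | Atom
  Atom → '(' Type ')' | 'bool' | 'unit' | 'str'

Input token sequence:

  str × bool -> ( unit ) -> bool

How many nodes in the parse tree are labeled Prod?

[Type [Prod [Prod [Atom str]] × [Atom bool]] -> [Type [Prod [Atom ( [Type [Prod [Atom unit]]] )]] -> [Type [Prod [Atom bool]]]]]

5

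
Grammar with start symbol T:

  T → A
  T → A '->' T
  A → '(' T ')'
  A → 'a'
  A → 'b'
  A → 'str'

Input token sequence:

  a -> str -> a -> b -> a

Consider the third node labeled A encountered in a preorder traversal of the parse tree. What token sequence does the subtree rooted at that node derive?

a

[T [A a] -> [T [A str] -> [T [A a] -> [T [A b] -> [T [A a]]]]]]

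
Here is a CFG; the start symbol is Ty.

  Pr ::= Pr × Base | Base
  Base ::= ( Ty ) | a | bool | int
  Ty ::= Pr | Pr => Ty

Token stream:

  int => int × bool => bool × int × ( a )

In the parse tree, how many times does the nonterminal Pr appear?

[Ty [Pr [Base int]] => [Ty [Pr [Pr [Base int]] × [Base bool]] => [Ty [Pr [Pr [Pr [Base bool]] × [Base int]] × [Base ( [Ty [Pr [Base a]]] )]]]]]

7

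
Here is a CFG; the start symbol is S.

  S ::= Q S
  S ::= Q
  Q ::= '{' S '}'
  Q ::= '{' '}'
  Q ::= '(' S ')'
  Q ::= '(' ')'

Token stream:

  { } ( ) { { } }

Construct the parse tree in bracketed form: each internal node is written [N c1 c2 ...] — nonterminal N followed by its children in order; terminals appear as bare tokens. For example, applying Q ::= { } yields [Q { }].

[S [Q { }] [S [Q ( )] [S [Q { [S [Q { }]] }]]]]

S
Q S
{ } S
{ } Q S
{ } ( ) S
{ } ( ) Q
{ } ( ) { S }
{ } ( ) { Q }
{ } ( ) { { } }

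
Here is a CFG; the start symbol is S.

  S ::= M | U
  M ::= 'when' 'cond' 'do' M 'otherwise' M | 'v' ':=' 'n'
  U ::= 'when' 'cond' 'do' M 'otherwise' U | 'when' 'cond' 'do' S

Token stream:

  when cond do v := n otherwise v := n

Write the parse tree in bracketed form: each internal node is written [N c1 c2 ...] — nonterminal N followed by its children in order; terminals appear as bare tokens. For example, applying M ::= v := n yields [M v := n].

S
M
when cond do M otherwise M
when cond do v := n otherwise M
when cond do v := n otherwise v := n

[S [M when cond do [M v := n] otherwise [M v := n]]]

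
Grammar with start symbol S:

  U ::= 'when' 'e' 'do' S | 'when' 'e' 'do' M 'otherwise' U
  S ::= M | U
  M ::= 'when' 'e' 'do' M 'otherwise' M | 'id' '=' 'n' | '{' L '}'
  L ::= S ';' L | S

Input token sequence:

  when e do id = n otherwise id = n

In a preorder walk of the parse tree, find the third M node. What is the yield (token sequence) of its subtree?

id = n

[S [M when e do [M id = n] otherwise [M id = n]]]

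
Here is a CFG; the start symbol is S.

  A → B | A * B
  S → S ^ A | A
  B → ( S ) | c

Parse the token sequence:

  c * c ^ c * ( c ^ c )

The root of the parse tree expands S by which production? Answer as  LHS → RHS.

[S [S [A [A [B c]] * [B c]]] ^ [A [A [B c]] * [B ( [S [S [A [B c]]] ^ [A [B c]]] )]]]

S → S ^ A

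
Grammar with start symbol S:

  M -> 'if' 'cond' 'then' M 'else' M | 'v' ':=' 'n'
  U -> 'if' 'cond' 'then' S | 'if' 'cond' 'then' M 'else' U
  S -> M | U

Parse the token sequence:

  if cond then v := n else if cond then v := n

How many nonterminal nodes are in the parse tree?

[S [U if cond then [M v := n] else [U if cond then [S [M v := n]]]]]

6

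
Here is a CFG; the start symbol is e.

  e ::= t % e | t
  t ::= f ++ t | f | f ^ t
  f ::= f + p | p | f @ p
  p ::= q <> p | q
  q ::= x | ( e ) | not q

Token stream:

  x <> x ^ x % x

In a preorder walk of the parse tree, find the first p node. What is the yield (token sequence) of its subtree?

[e [t [f [p [q x] <> [p [q x]]]] ^ [t [f [p [q x]]]]] % [e [t [f [p [q x]]]]]]

x <> x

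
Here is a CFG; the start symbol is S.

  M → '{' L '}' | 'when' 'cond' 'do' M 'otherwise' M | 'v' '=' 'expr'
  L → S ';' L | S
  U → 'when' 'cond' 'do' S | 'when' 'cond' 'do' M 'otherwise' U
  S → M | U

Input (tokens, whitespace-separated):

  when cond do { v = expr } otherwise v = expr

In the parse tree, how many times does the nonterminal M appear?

[S [M when cond do [M { [L [S [M v = expr]]] }] otherwise [M v = expr]]]

4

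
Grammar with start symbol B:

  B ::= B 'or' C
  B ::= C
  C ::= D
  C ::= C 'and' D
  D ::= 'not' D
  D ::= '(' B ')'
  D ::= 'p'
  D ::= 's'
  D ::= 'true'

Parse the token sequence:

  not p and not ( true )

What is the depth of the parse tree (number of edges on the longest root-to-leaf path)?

[B [C [C [D not [D p]]] and [D not [D ( [B [C [D true]]] )]]]]

7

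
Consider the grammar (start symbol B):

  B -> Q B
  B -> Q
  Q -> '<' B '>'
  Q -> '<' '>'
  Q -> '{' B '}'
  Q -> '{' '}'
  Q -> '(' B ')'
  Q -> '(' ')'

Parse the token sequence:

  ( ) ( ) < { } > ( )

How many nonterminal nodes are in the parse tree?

10

[B [Q ( )] [B [Q ( )] [B [Q < [B [Q { }]] >] [B [Q ( )]]]]]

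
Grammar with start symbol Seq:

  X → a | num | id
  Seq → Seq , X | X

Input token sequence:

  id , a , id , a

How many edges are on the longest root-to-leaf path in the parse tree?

5

[Seq [Seq [Seq [Seq [X id]] , [X a]] , [X id]] , [X a]]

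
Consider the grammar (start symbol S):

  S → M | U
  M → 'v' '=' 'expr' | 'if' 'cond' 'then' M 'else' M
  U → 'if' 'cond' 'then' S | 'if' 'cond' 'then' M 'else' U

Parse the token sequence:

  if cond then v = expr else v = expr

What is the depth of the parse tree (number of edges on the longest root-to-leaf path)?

[S [M if cond then [M v = expr] else [M v = expr]]]

3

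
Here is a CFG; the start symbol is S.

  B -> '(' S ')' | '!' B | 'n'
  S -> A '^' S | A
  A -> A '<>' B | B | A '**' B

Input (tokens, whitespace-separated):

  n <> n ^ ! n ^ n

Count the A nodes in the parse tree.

4

[S [A [A [B n]] <> [B n]] ^ [S [A [B ! [B n]]] ^ [S [A [B n]]]]]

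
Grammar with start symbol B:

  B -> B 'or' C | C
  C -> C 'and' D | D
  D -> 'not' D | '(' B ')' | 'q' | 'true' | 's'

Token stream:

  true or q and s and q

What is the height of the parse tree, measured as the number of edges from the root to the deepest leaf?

5

[B [B [C [D true]]] or [C [C [C [D q]] and [D s]] and [D q]]]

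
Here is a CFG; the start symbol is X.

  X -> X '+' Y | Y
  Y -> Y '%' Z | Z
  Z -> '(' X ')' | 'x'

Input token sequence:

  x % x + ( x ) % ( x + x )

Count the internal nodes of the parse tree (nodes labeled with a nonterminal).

19

[X [X [Y [Y [Z x]] % [Z x]]] + [Y [Y [Z ( [X [Y [Z x]]] )]] % [Z ( [X [X [Y [Z x]]] + [Y [Z x]]] )]]]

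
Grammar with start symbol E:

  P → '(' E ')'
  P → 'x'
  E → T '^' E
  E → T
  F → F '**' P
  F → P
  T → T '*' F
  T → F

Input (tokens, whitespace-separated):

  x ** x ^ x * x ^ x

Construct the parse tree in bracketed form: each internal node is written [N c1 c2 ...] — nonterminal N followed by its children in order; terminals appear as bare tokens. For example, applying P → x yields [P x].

[E [T [F [F [P x]] ** [P x]]] ^ [E [T [T [F [P x]]] * [F [P x]]] ^ [E [T [F [P x]]]]]]

E
T ^ E
F ^ E
F ** P ^ E
P ** P ^ E
x ** P ^ E
x ** x ^ E
x ** x ^ T ^ E
x ** x ^ T * F ^ E
x ** x ^ F * F ^ E
x ** x ^ P * F ^ E
x ** x ^ x * F ^ E
x ** x ^ x * P ^ E
x ** x ^ x * x ^ E
x ** x ^ x * x ^ T
x ** x ^ x * x ^ F
x ** x ^ x * x ^ P
x ** x ^ x * x ^ x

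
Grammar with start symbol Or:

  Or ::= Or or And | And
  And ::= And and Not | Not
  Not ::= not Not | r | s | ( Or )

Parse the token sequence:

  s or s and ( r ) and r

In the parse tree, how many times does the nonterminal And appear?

5

[Or [Or [And [Not s]]] or [And [And [And [Not s]] and [Not ( [Or [And [Not r]]] )]] and [Not r]]]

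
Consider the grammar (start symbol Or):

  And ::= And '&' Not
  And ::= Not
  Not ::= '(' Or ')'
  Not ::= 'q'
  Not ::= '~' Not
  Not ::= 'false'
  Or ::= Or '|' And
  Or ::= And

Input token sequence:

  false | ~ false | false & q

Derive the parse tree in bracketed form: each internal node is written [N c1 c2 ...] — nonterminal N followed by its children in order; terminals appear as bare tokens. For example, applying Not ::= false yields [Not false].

[Or [Or [Or [And [Not false]]] | [And [Not ~ [Not false]]]] | [And [And [Not false]] & [Not q]]]

Or
Or | And
Or | And | And
And | And | And
Not | And | And
false | And | And
false | Not | And
false | ~ Not | And
false | ~ false | And
false | ~ false | And & Not
false | ~ false | Not & Not
false | ~ false | false & Not
false | ~ false | false & q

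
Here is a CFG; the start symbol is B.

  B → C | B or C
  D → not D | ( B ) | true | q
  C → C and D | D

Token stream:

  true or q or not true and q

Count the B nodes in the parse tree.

[B [B [B [C [D true]]] or [C [D q]]] or [C [C [D not [D true]]] and [D q]]]

3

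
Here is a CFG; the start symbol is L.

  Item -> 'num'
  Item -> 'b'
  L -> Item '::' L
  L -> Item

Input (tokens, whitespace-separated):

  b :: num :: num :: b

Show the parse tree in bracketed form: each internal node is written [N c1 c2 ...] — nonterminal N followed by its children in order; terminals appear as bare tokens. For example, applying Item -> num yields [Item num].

[L [Item b] :: [L [Item num] :: [L [Item num] :: [L [Item b]]]]]

L
Item :: L
b :: L
b :: Item :: L
b :: num :: L
b :: num :: Item :: L
b :: num :: num :: L
b :: num :: num :: Item
b :: num :: num :: b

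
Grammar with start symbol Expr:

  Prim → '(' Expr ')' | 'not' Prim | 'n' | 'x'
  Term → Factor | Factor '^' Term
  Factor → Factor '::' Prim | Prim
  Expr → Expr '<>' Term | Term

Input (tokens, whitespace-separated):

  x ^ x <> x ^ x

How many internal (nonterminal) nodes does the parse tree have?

[Expr [Expr [Term [Factor [Prim x]] ^ [Term [Factor [Prim x]]]]] <> [Term [Factor [Prim x]] ^ [Term [Factor [Prim x]]]]]

14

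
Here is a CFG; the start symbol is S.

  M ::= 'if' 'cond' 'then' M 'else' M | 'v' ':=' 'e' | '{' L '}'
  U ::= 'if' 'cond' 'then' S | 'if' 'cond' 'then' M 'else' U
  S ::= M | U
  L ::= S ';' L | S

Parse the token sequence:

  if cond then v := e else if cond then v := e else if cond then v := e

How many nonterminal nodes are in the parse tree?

[S [U if cond then [M v := e] else [U if cond then [M v := e] else [U if cond then [S [M v := e]]]]]]

8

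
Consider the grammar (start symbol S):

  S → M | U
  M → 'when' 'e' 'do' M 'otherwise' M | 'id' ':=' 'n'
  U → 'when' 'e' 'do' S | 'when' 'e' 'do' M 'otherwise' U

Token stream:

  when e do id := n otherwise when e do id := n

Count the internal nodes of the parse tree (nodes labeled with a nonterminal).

[S [U when e do [M id := n] otherwise [U when e do [S [M id := n]]]]]

6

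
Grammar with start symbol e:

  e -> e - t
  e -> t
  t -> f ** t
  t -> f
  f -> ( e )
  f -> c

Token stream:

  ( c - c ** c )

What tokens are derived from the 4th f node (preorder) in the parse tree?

[e [t [f ( [e [e [t [f c]]] - [t [f c] ** [t [f c]]]] )]]]

c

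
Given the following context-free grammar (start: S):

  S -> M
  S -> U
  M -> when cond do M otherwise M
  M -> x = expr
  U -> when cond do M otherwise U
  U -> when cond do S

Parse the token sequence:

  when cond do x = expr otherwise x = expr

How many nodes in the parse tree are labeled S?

[S [M when cond do [M x = expr] otherwise [M x = expr]]]

1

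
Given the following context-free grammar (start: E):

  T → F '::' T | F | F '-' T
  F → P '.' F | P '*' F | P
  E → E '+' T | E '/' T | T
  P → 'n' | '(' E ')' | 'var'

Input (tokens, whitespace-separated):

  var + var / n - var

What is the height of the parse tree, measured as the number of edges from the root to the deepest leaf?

[E [E [E [T [F [P var]]]] + [T [F [P var]]]] / [T [F [P n]] - [T [F [P var]]]]]

6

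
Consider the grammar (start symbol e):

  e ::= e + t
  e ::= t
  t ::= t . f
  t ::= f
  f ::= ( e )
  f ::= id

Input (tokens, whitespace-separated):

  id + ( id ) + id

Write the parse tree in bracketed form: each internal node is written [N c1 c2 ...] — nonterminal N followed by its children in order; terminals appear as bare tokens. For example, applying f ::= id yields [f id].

[e [e [e [t [f id]]] + [t [f ( [e [t [f id]]] )]]] + [t [f id]]]

e
e + t
e + t + t
t + t + t
f + t + t
id + t + t
id + f + t
id + ( e ) + t
id + ( t ) + t
id + ( f ) + t
id + ( id ) + t
id + ( id ) + f
id + ( id ) + id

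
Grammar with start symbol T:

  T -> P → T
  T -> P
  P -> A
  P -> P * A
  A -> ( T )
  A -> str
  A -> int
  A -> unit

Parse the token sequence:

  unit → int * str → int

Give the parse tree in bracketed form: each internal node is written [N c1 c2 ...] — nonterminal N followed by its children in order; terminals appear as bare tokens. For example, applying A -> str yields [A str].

T
P → T
A → T
unit → T
unit → P → T
unit → P * A → T
unit → A * A → T
unit → int * A → T
unit → int * str → T
unit → int * str → P
unit → int * str → A
unit → int * str → int

[T [P [A unit]] → [T [P [P [A int]] * [A str]] → [T [P [A int]]]]]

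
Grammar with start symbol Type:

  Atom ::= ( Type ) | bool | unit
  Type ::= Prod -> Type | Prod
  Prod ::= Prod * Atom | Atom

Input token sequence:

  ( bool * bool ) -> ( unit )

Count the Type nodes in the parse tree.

4

[Type [Prod [Atom ( [Type [Prod [Prod [Atom bool]] * [Atom bool]]] )]] -> [Type [Prod [Atom ( [Type [Prod [Atom unit]]] )]]]]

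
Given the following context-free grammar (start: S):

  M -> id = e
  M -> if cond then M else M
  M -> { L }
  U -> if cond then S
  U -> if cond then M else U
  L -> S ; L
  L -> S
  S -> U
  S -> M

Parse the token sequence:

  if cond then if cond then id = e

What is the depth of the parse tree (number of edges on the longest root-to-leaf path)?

[S [U if cond then [S [U if cond then [S [M id = e]]]]]]

6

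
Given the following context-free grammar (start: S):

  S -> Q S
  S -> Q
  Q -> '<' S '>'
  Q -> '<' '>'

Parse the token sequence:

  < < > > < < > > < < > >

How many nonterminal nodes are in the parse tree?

12

[S [Q < [S [Q < >]] >] [S [Q < [S [Q < >]] >] [S [Q < [S [Q < >]] >]]]]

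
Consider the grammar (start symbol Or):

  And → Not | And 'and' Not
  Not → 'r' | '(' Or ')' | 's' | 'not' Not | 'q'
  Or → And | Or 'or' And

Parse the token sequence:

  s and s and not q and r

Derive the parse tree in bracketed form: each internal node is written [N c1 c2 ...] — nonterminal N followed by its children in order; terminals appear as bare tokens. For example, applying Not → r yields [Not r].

Or
And
And and Not
And and Not and Not
And and Not and Not and Not
Not and Not and Not and Not
s and Not and Not and Not
s and s and Not and Not
s and s and not Not and Not
s and s and not q and Not
s and s and not q and r

[Or [And [And [And [And [Not s]] and [Not s]] and [Not not [Not q]]] and [Not r]]]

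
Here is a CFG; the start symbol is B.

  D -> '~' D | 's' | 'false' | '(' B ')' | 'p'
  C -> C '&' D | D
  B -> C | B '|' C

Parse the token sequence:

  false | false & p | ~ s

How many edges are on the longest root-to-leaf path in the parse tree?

5

[B [B [B [C [D false]]] | [C [C [D false]] & [D p]]] | [C [D ~ [D s]]]]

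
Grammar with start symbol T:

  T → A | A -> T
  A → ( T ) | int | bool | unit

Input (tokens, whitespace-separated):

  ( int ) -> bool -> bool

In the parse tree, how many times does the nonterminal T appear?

4

[T [A ( [T [A int]] )] -> [T [A bool] -> [T [A bool]]]]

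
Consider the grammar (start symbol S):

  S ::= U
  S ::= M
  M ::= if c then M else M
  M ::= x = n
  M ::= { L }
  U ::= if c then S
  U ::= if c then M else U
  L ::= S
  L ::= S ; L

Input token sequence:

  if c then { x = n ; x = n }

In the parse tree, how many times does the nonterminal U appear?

1

[S [U if c then [S [M { [L [S [M x = n]] ; [L [S [M x = n]]]] }]]]]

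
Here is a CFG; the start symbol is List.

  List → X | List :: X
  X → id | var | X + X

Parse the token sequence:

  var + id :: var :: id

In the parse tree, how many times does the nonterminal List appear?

3

[List [List [List [X [X var] + [X id]]] :: [X var]] :: [X id]]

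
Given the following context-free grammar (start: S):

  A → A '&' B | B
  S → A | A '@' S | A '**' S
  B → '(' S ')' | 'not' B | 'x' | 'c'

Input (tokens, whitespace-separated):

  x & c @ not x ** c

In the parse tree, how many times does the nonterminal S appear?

[S [A [A [B x]] & [B c]] @ [S [A [B not [B x]]] ** [S [A [B c]]]]]

3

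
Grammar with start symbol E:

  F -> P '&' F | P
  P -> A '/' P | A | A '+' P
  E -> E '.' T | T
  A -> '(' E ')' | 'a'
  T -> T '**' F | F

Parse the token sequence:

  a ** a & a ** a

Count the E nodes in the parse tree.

1

[E [T [T [T [F [P [A a]]]] ** [F [P [A a]] & [F [P [A a]]]]] ** [F [P [A a]]]]]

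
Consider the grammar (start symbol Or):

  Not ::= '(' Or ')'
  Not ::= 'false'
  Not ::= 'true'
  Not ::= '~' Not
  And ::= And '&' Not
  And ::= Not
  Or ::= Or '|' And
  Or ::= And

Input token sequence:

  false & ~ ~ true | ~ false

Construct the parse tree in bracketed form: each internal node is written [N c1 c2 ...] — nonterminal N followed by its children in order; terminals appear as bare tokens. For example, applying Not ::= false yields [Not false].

[Or [Or [And [And [Not false]] & [Not ~ [Not ~ [Not true]]]]] | [And [Not ~ [Not false]]]]

Or
Or | And
And | And
And & Not | And
Not & Not | And
false & Not | And
false & ~ Not | And
false & ~ ~ Not | And
false & ~ ~ true | And
false & ~ ~ true | Not
false & ~ ~ true | ~ Not
false & ~ ~ true | ~ false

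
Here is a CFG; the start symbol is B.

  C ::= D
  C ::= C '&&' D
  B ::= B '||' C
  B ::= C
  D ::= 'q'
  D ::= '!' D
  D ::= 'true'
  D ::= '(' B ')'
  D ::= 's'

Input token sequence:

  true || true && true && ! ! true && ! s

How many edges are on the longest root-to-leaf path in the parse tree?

[B [B [C [D true]]] || [C [C [C [C [D true]] && [D true]] && [D ! [D ! [D true]]]] && [D ! [D s]]]]

6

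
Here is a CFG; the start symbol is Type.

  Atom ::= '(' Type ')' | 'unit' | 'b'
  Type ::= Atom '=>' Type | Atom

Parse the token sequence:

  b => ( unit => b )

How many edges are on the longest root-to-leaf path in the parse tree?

[Type [Atom b] => [Type [Atom ( [Type [Atom unit] => [Type [Atom b]]] )]]]

6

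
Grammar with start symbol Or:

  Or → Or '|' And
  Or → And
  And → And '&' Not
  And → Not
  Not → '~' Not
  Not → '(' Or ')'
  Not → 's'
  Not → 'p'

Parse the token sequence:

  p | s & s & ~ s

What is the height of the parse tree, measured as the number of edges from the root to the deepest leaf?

[Or [Or [And [Not p]]] | [And [And [And [Not s]] & [Not s]] & [Not ~ [Not s]]]]

5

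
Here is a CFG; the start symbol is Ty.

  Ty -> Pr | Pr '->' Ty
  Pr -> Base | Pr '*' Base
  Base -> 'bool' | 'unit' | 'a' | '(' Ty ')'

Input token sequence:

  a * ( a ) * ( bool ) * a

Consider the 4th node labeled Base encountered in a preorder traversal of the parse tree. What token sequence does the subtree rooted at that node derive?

( bool )

[Ty [Pr [Pr [Pr [Pr [Base a]] * [Base ( [Ty [Pr [Base a]]] )]] * [Base ( [Ty [Pr [Base bool]]] )]] * [Base a]]]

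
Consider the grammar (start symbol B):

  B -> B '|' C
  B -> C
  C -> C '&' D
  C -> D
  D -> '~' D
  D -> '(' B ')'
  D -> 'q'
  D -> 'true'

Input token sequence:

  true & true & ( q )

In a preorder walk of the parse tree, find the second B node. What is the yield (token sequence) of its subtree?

q

[B [C [C [C [D true]] & [D true]] & [D ( [B [C [D q]]] )]]]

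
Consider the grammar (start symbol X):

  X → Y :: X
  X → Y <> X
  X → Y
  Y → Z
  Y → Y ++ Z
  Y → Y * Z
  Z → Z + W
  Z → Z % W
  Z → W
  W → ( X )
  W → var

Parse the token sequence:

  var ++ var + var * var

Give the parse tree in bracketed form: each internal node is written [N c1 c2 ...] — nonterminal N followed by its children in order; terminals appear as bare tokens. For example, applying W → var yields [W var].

X
Y
Y * Z
Y ++ Z * Z
Z ++ Z * Z
W ++ Z * Z
var ++ Z * Z
var ++ Z + W * Z
var ++ W + W * Z
var ++ var + W * Z
var ++ var + var * Z
var ++ var + var * W
var ++ var + var * var

[X [Y [Y [Y [Z [W var]]] ++ [Z [Z [W var]] + [W var]]] * [Z [W var]]]]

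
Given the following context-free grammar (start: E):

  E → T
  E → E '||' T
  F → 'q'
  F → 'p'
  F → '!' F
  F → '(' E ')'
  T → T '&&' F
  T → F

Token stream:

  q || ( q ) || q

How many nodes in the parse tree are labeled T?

4

[E [E [E [T [F q]]] || [T [F ( [E [T [F q]]] )]]] || [T [F q]]]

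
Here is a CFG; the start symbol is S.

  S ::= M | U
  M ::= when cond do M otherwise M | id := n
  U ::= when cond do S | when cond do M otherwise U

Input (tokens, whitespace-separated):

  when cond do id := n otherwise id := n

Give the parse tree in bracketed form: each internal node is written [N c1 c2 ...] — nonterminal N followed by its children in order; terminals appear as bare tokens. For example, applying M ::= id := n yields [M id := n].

S
M
when cond do M otherwise M
when cond do id := n otherwise M
when cond do id := n otherwise id := n

[S [M when cond do [M id := n] otherwise [M id := n]]]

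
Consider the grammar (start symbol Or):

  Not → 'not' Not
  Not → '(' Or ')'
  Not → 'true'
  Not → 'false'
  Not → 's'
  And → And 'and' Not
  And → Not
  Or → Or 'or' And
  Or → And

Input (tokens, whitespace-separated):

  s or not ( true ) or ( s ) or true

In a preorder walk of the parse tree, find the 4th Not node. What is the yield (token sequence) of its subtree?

true

[Or [Or [Or [Or [And [Not s]]] or [And [Not not [Not ( [Or [And [Not true]]] )]]]] or [And [Not ( [Or [And [Not s]]] )]]] or [And [Not true]]]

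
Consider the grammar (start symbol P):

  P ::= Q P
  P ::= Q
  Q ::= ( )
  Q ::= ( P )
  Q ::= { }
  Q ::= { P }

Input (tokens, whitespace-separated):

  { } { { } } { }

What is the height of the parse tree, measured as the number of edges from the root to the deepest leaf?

[P [Q { }] [P [Q { [P [Q { }]] }] [P [Q { }]]]]

5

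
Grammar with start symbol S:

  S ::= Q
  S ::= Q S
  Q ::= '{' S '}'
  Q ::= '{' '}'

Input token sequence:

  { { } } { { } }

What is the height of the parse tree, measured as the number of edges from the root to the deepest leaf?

[S [Q { [S [Q { }]] }] [S [Q { [S [Q { }]] }]]]

5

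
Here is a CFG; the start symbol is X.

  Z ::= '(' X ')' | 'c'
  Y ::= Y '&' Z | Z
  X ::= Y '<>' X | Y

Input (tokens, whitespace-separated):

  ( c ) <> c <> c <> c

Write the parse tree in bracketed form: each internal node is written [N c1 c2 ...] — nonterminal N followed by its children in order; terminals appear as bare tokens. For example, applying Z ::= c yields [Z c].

X
Y <> X
Z <> X
( X ) <> X
( Y ) <> X
( Z ) <> X
( c ) <> X
( c ) <> Y <> X
( c ) <> Z <> X
( c ) <> c <> X
( c ) <> c <> Y <> X
( c ) <> c <> Z <> X
( c ) <> c <> c <> X
( c ) <> c <> c <> Y
( c ) <> c <> c <> Z
( c ) <> c <> c <> c

[X [Y [Z ( [X [Y [Z c]]] )]] <> [X [Y [Z c]] <> [X [Y [Z c]] <> [X [Y [Z c]]]]]]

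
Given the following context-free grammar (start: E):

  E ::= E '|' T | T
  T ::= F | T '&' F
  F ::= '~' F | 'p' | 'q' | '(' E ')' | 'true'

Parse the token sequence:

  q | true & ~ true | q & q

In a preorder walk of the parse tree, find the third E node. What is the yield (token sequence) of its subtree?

[E [E [E [T [F q]]] | [T [T [F true]] & [F ~ [F true]]]] | [T [T [F q]] & [F q]]]

q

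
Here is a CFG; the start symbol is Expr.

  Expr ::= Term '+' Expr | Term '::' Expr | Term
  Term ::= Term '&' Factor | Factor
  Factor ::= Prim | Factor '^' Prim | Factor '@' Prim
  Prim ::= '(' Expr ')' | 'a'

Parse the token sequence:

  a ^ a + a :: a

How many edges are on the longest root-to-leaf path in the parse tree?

6

[Expr [Term [Factor [Factor [Prim a]] ^ [Prim a]]] + [Expr [Term [Factor [Prim a]]] :: [Expr [Term [Factor [Prim a]]]]]]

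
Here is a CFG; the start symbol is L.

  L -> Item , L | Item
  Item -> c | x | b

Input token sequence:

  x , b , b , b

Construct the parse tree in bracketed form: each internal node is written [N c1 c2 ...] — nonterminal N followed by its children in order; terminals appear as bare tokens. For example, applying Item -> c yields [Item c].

L
Item , L
x , L
x , Item , L
x , b , L
x , b , Item , L
x , b , b , L
x , b , b , Item
x , b , b , b

[L [Item x] , [L [Item b] , [L [Item b] , [L [Item b]]]]]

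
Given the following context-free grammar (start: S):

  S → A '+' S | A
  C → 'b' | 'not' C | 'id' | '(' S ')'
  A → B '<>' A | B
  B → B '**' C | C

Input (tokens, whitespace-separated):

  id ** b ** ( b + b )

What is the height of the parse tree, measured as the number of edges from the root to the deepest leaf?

[S [A [B [B [B [C id]] ** [C b]] ** [C ( [S [A [B [C b]]] + [S [A [B [C b]]]]] )]]]]

9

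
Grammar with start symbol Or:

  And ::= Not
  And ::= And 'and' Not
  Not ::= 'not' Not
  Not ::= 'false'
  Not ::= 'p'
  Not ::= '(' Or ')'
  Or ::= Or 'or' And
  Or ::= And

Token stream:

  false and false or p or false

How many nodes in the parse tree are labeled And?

4

[Or [Or [Or [And [And [Not false]] and [Not false]]] or [And [Not p]]] or [And [Not false]]]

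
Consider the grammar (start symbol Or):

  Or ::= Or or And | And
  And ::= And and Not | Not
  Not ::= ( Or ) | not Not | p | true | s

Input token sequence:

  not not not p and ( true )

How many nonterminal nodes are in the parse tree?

[Or [And [And [Not not [Not not [Not not [Not p]]]]] and [Not ( [Or [And [Not true]]] )]]]

11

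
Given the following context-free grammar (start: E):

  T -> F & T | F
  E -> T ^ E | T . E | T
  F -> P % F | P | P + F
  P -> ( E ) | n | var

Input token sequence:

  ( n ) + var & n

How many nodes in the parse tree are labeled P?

[E [T [F [P ( [E [T [F [P n]]]] )] + [F [P var]]] & [T [F [P n]]]]]

4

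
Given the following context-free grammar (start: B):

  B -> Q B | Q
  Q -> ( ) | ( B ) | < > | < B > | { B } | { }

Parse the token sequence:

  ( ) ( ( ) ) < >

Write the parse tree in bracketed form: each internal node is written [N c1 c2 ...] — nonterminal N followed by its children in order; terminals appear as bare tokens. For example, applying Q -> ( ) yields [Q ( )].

B
Q B
( ) B
( ) Q B
( ) ( B ) B
( ) ( Q ) B
( ) ( ( ) ) B
( ) ( ( ) ) Q
( ) ( ( ) ) < >

[B [Q ( )] [B [Q ( [B [Q ( )]] )] [B [Q < >]]]]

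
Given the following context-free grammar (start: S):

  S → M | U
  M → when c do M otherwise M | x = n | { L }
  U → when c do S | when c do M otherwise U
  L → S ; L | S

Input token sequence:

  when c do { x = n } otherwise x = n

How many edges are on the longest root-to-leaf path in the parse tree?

[S [M when c do [M { [L [S [M x = n]]] }] otherwise [M x = n]]]

6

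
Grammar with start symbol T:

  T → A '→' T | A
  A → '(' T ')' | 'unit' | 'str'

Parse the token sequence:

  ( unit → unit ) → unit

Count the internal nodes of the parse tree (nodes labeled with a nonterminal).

8

[T [A ( [T [A unit] → [T [A unit]]] )] → [T [A unit]]]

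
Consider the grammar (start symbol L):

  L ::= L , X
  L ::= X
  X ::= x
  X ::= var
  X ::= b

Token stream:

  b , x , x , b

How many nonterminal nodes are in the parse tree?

8

[L [L [L [L [X b]] , [X x]] , [X x]] , [X b]]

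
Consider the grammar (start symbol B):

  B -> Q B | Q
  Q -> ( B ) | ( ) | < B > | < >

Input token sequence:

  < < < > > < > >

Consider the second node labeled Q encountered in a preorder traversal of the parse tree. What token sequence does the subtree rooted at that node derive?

< < > >

[B [Q < [B [Q < [B [Q < >]] >] [B [Q < >]]] >]]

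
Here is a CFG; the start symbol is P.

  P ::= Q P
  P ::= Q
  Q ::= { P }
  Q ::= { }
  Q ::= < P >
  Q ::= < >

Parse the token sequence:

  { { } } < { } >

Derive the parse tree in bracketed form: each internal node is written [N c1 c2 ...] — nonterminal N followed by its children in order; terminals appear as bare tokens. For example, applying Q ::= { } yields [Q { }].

P
Q P
{ P } P
{ Q } P
{ { } } P
{ { } } Q
{ { } } < P >
{ { } } < Q >
{ { } } < { } >

[P [Q { [P [Q { }]] }] [P [Q < [P [Q { }]] >]]]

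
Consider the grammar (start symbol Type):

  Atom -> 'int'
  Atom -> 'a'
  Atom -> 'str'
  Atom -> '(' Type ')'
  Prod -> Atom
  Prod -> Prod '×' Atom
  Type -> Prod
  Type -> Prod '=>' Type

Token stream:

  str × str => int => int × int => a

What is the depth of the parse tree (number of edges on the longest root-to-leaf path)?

6

[Type [Prod [Prod [Atom str]] × [Atom str]] => [Type [Prod [Atom int]] => [Type [Prod [Prod [Atom int]] × [Atom int]] => [Type [Prod [Atom a]]]]]]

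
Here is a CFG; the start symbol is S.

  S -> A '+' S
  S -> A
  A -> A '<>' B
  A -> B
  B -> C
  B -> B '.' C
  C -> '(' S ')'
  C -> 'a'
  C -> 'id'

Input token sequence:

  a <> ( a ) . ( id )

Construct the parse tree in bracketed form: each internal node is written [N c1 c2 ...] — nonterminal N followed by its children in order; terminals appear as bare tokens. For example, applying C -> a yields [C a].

[S [A [A [B [C a]]] <> [B [B [C ( [S [A [B [C a]]]] )]] . [C ( [S [A [B [C id]]]] )]]]]

S
A
A <> B
B <> B
C <> B
a <> B
a <> B . C
a <> C . C
a <> ( S ) . C
a <> ( A ) . C
a <> ( B ) . C
a <> ( C ) . C
a <> ( a ) . C
a <> ( a ) . ( S )
a <> ( a ) . ( A )
a <> ( a ) . ( B )
a <> ( a ) . ( C )
a <> ( a ) . ( id )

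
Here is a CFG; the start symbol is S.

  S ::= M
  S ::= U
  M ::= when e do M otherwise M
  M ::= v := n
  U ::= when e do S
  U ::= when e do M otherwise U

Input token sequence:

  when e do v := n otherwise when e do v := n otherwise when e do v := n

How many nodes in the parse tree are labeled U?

[S [U when e do [M v := n] otherwise [U when e do [M v := n] otherwise [U when e do [S [M v := n]]]]]]

3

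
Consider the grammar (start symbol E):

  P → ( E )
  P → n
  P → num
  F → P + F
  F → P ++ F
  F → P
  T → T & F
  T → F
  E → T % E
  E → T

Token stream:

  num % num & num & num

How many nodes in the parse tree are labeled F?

[E [T [F [P num]]] % [E [T [T [T [F [P num]]] & [F [P num]]] & [F [P num]]]]]

4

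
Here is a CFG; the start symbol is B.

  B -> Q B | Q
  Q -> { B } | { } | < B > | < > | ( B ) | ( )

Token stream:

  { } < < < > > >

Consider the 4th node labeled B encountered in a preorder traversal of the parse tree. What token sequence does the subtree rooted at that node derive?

< >

[B [Q { }] [B [Q < [B [Q < [B [Q < >]] >]] >]]]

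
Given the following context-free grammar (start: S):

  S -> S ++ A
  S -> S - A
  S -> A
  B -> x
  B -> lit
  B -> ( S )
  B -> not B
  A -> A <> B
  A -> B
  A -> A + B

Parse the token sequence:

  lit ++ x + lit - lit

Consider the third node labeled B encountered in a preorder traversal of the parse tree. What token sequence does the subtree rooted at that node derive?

[S [S [S [A [B lit]]] ++ [A [A [B x]] + [B lit]]] - [A [B lit]]]

lit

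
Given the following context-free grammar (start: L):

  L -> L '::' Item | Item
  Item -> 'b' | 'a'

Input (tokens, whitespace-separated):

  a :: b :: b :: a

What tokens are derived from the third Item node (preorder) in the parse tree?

b

[L [L [L [L [Item a]] :: [Item b]] :: [Item b]] :: [Item a]]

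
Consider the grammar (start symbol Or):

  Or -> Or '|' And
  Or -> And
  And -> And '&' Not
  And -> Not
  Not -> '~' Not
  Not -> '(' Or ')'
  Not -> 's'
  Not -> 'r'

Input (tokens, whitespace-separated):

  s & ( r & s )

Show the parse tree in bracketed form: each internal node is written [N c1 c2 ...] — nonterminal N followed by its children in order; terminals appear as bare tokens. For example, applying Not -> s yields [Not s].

Or
And
And & Not
Not & Not
s & Not
s & ( Or )
s & ( And )
s & ( And & Not )
s & ( Not & Not )
s & ( r & Not )
s & ( r & s )

[Or [And [And [Not s]] & [Not ( [Or [And [And [Not r]] & [Not s]]] )]]]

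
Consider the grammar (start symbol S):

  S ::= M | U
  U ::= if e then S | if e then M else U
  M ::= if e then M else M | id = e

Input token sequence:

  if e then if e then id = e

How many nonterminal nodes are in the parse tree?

6

[S [U if e then [S [U if e then [S [M id = e]]]]]]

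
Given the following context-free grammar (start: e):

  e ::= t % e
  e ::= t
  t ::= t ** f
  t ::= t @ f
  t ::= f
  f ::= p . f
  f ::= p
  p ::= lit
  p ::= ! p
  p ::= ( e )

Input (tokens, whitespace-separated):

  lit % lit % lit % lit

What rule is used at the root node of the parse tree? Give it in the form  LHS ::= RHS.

e ::= t % e

[e [t [f [p lit]]] % [e [t [f [p lit]]] % [e [t [f [p lit]]] % [e [t [f [p lit]]]]]]]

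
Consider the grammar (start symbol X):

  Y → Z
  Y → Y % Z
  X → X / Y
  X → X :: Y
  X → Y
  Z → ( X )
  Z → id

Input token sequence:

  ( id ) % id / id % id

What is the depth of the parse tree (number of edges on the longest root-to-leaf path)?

8

[X [X [Y [Y [Z ( [X [Y [Z id]]] )]] % [Z id]]] / [Y [Y [Z id]] % [Z id]]]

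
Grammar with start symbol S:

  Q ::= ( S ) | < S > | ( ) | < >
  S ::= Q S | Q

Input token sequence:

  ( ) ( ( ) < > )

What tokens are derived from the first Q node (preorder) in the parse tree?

( )

[S [Q ( )] [S [Q ( [S [Q ( )] [S [Q < >]]] )]]]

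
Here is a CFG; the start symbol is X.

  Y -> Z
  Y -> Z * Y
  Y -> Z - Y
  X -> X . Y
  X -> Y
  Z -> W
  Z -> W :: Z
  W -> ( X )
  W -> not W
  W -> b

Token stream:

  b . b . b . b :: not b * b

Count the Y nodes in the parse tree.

[X [X [X [X [Y [Z [W b]]]] . [Y [Z [W b]]]] . [Y [Z [W b]]]] . [Y [Z [W b] :: [Z [W not [W b]]]] * [Y [Z [W b]]]]]

5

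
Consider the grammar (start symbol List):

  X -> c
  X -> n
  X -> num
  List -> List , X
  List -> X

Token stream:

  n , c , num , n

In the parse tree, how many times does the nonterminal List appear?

4

[List [List [List [List [X n]] , [X c]] , [X num]] , [X n]]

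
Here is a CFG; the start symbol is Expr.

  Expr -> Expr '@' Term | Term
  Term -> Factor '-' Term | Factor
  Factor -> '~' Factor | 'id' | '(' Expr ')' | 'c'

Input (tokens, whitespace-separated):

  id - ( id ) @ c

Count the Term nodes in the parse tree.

4

[Expr [Expr [Term [Factor id] - [Term [Factor ( [Expr [Term [Factor id]]] )]]]] @ [Term [Factor c]]]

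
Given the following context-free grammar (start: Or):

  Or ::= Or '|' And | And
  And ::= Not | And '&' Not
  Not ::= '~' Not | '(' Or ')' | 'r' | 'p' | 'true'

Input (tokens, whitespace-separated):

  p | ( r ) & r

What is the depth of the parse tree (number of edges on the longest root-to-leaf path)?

7

[Or [Or [And [Not p]]] | [And [And [Not ( [Or [And [Not r]]] )]] & [Not r]]]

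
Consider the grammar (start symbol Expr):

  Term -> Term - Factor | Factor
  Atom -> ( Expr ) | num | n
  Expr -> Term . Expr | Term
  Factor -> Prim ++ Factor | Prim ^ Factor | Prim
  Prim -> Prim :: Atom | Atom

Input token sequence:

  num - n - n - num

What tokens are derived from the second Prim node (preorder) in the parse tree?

[Expr [Term [Term [Term [Term [Factor [Prim [Atom num]]]] - [Factor [Prim [Atom n]]]] - [Factor [Prim [Atom n]]]] - [Factor [Prim [Atom num]]]]]

n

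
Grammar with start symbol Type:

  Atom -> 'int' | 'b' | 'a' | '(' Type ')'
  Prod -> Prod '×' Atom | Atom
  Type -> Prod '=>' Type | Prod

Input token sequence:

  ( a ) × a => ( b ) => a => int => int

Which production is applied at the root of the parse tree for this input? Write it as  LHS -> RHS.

[Type [Prod [Prod [Atom ( [Type [Prod [Atom a]]] )]] × [Atom a]] => [Type [Prod [Atom ( [Type [Prod [Atom b]]] )]] => [Type [Prod [Atom a]] => [Type [Prod [Atom int]] => [Type [Prod [Atom int]]]]]]]

Type -> Prod '=>' Type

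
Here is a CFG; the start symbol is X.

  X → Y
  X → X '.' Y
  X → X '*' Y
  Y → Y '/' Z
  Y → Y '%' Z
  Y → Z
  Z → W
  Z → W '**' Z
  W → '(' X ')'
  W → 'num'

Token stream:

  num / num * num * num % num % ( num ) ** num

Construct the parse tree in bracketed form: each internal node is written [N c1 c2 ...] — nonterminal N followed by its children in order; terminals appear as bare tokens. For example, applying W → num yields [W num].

[X [X [X [Y [Y [Z [W num]]] / [Z [W num]]]] * [Y [Z [W num]]]] * [Y [Y [Y [Z [W num]]] % [Z [W num]]] % [Z [W ( [X [Y [Z [W num]]]] )] ** [Z [W num]]]]]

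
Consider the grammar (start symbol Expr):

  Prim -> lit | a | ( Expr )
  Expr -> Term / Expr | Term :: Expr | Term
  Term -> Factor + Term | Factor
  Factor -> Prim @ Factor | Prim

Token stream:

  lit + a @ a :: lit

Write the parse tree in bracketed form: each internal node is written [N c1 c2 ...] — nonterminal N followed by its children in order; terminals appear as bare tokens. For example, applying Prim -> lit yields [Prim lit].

Expr
Term :: Expr
Factor + Term :: Expr
Prim + Term :: Expr
lit + Term :: Expr
lit + Factor :: Expr
lit + Prim @ Factor :: Expr
lit + a @ Factor :: Expr
lit + a @ Prim :: Expr
lit + a @ a :: Expr
lit + a @ a :: Term
lit + a @ a :: Factor
lit + a @ a :: Prim
lit + a @ a :: lit

[Expr [Term [Factor [Prim lit]] + [Term [Factor [Prim a] @ [Factor [Prim a]]]]] :: [Expr [Term [Factor [Prim lit]]]]]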